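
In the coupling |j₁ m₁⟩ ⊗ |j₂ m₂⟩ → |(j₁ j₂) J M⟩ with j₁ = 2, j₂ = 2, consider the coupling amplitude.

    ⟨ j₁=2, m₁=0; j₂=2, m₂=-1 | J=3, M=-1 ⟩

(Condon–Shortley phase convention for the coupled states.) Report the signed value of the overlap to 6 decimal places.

triangle: 1!×3!×3!/8! = 36/40320
(j±m)!: 2!×2!×1!×3!×2!×4! = 1152
prefactor² = (2J+1)×Δ×N² = 36/5
  k=0: +1/(0!×1!×2!×1!×1!×2!) = 1/4
  k=1: −1/(1!×0!×1!×0!×2!×3!) = -1/12
Σ = 1/6  ⇒  CG² = 36/5×(1/6)² = 1/5
CG = +√(1/5) = +0.447214

+√(1/5) ≈ +0.447214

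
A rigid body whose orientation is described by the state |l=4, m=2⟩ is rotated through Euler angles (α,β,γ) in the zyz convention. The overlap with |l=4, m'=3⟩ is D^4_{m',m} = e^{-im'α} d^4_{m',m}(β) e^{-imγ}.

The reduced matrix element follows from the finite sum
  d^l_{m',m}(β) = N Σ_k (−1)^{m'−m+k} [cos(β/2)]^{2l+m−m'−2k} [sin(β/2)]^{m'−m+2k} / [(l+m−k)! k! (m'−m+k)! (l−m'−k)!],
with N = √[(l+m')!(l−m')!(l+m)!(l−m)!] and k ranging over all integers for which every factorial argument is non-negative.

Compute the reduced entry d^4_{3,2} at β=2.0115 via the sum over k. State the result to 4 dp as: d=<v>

d=0.2578

d^4_{3,2}(β=2.0115) via the finite sum:
c=cos(2.011500/2)=0.535455, s=sin(2.011500/2)=0.844564; N=√[5040·1·720·2]=2693.993318
The bounds max(0,m−m')=0 and min(l+m,l−m')=1 give 2 terms
  k=0: (−1)^1·2693.9933/(720)·0.5355^7·0.8446^1 = -0.039880
  k=1: (−1)^2·2693.9933/(240)·0.5355^5·0.8446^3 = +0.297644
d^4_{3,2}(2.0115) = -0.039880 +0.297644 = +0.257764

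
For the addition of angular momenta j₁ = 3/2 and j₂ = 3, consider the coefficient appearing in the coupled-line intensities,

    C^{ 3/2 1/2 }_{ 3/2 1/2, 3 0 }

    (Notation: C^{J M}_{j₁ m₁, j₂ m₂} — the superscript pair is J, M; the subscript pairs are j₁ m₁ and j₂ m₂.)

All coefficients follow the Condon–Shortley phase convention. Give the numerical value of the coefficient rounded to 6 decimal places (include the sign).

-0.507093

√[4·3!0!3!/7! · 2!1!3!3!2!1!] = √(144/35)
  +(−1)^1/∏(1,2,0,2,0,1)! = -1/4  (running -1/4)
⟨..|..⟩ = √(144/35)·(-1/4) = -0.507093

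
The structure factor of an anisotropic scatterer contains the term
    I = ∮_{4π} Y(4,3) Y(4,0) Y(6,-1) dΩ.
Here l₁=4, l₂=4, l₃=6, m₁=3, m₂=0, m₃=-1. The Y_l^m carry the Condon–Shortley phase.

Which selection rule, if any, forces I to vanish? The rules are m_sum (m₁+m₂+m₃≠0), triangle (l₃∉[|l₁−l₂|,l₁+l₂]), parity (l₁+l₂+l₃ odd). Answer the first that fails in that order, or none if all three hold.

m₁+m₂+m₃ = 3 + 0 − 1 = 2  ✗
triangle: |4−4|=0 ≤ l₃=6 ≤ 4+4=8
parity: l₁+l₂+l₃ = 14 is even

m_sum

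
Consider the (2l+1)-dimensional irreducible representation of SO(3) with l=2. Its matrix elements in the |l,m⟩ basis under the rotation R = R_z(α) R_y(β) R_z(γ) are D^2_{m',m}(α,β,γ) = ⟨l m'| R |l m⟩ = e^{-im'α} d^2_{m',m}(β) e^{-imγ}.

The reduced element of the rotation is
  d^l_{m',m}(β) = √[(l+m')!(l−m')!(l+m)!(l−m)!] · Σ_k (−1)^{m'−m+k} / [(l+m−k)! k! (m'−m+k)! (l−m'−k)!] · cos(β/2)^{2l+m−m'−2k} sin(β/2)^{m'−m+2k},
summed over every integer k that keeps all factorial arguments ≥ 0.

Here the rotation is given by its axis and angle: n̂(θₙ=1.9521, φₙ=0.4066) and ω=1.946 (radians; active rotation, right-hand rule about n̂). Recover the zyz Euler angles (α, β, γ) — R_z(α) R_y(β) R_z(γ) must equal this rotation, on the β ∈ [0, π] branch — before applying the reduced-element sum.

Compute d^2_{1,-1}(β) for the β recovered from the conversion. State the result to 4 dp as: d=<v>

Axis–angle → zyz. n̂ = (sinθₙcosφₙ, sinθₙsinφₙ, cosθₙ) = (+0.852506, +0.367085, -0.372131), ω = 1.9460.
R = I cosω + sinω [n̂]ₓ + (1−cosω) n̂n̂ᵀ gives
  R = [+0.626638, +0.773867, -0.091954; +0.081381, -0.182329, -0.979864; -0.775050, +0.606537, -0.177233]
β = atan2(√(R₁₃²+R₂₃²), R₃₃) = 1.748970; α = atan2(R₂₃, R₁₃) mod 2π = 4.618819; γ = atan2(R₃₂, −R₃₁) mod 2π = 0.664027
d^2_{1,-1}(β=1.7490) via the finite sum:
With c≡cos(β/2)=0.641392 and s≡sin(β/2)=0.767213, N=[6·1·1·6]^{1/2}=6.000000
Admissible k: 0..1 (factorial args all ≥0)
  k=0: (−1)^2·6.0000/(2)·0.6414^2·0.7672^2 = +0.726441
  k=1: (−1)^3·6.0000/(6)·0.6414^0·0.7672^4 = -0.346469
d^2_{1,-1}(1.7490) = +0.726441 -0.346469 = +0.379972

d=0.3800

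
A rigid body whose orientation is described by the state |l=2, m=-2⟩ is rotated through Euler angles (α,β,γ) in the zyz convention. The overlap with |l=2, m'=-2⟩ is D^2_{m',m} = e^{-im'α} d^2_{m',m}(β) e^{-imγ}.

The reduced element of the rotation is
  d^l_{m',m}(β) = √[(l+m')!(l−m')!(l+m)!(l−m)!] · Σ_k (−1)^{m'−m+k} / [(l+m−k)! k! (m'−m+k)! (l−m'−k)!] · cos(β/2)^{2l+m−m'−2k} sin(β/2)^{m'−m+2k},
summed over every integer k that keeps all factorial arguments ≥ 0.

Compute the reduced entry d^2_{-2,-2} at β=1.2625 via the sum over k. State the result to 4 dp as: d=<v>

d^2_{-2,-2}(β=1.2625) via the finite sum:
c=cos(1.262500/2)=0.807290, s=sin(1.262500/2)=0.590154; N=√[1·24·1·24]=24.000000
k: max(0,(-2)−(-2))=0 … min(2+(-2),2−(-2))=0
  k=0: (−1)^0·24.0000/(24)·0.8073^4·0.5902^0 = +0.424736
d^2_{-2,-2}(1.2625) = +0.424736

d=0.4247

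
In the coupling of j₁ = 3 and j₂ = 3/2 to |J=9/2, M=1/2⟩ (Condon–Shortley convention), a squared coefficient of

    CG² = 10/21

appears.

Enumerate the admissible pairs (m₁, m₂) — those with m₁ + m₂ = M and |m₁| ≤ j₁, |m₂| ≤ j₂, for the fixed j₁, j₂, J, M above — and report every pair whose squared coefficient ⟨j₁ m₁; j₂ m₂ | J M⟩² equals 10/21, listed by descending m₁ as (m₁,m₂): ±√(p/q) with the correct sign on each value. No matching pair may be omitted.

(0,1/2): +√(10/21)

Admissible pairs with m₁+m₂ = M = 1/2: (-1,3/2), (0,1/2), (1,-1/2), (2,-3/2)
  (m₁,m₂)=(2,-3/2): CG² = 1/21, CG = +√(1/21)
  (m₁,m₂)=(1,-1/2): CG² = 5/14, CG = +√(5/14)
  (m₁,m₂)=(0,1/2): CG² = 10/21, CG = +√(10/21)   ← matches the target
  (m₁,m₂)=(-1,3/2): CG² = 5/42, CG = +√(5/42)
Pairs with CG² = 10/21: (0,1/2): +√(10/21)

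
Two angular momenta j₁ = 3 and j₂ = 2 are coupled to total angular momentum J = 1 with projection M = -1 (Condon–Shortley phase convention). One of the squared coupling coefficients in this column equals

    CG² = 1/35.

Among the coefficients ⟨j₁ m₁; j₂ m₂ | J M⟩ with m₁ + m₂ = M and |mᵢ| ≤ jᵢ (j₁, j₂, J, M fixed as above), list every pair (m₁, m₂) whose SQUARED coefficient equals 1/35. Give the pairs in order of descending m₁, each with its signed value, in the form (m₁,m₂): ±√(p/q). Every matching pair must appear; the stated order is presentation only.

(1,-2): +√(1/35)

Admissible pairs with m₁+m₂ = M = -1: (-3,2), (-2,1), (-1,0), (0,-1), (1,-2)
  (m₁,m₂)=(1,-2): CG² = 1/35, CG = +√(1/35)   ← matches the target
  (m₁,m₂)=(0,-1): CG² = 3/35, CG = −√(3/35)
  (m₁,m₂)=(-1,0): CG² = 6/35, CG = +√(6/35)
  (m₁,m₂)=(-2,1): CG² = 2/7, CG = −√(2/7)
  (m₁,m₂)=(-3,2): CG² = 3/7, CG = +√(3/7)
Pairs with CG² = 1/35: (1,-2): +√(1/35)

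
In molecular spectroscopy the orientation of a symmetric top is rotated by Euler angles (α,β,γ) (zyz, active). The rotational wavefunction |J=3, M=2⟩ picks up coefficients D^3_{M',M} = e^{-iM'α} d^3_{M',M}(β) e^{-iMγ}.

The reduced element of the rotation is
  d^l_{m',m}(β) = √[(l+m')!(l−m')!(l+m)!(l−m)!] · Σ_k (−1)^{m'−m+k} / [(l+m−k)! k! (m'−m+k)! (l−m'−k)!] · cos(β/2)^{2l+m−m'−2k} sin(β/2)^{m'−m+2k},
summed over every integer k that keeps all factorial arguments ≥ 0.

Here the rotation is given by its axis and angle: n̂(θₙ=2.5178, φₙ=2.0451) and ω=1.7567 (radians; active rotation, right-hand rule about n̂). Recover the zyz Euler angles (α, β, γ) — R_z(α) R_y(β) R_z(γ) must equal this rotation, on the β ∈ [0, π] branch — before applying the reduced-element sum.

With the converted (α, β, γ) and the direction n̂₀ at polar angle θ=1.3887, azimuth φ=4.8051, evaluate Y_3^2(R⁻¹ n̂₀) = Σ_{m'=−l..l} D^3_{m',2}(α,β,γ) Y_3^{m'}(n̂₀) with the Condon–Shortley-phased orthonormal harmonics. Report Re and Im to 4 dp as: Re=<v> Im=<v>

Axis–angle → zyz. n̂ = (sinθₙcosφₙ, sinθₙsinφₙ, cosθₙ) = (-0.266778, +0.519638, -0.811669), ω = 1.7567.
R = I cosω + sinω [n̂]ₓ + (1−cosω) n̂n̂ᵀ gives
  R = [-0.100510, +0.633433, +0.767242; -0.961935, +0.135098, -0.237551; -0.254126, -0.761913, +0.595742]
β = atan2(√(R₁₃²+R₂₃²), R₃₃) = 0.932607; α = atan2(R₂₃, R₁₃) mod 2π = 5.982929; γ = atan2(R₃₂, −R₃₁) mod 2π = 5.034322
Need the full column D^3_{m',2} for m'=−3..3 at α=5.9829, β=0.9326, γ=5.0343.
cos(β/2)=0.893236, sin(β/2)=0.449588
d^3_{-3,2}: single k=5 term ⇒ +0.040190;  D = -0.001051+0.040176i
d^3_{-2,2}: k∈[4..5] ⇒ +0.162990 -0.008258 = +0.154731;  D = -0.049615+0.146561i
d^3_{-1,2}: k∈[3..4] ⇒ +0.409611 -0.051885 = +0.357727;  D = -0.209790+0.289752i
d^3_{0,2}: k∈[2..3] ⇒ +0.704782 -0.178546 = +0.526236;  D = -0.420873+0.315895i
d^3_{1,2}: k∈[1..2] ⇒ +0.808437 -0.409611 = +0.398825;  D = -0.375512+0.134360i
d^3_{2,2}: k∈[0..1] ⇒ +0.507923 -0.643375 = -0.135451;  D = +0.135324-0.005871i
d^3_{3,2}: single k=0 term ⇒ -0.626212;  D = +0.605661+0.159111i
Y_3^{m'}(θ=1.3887,φ=4.8051) and Σ D·Y over m':
  (-0.0011+0.0402i)·(-0.1090-0.3816i)  (-0.0496+0.1466i)·(-0.1759+0.0330i)  (-0.2098+0.2898i)·(-0.0246-0.2646i)  (-0.4209+0.3159i)·(-0.1917+0.0000i)  (-0.3755+0.1344i)·(+0.0246-0.2646i)  (+0.1353-0.0059i)·(-0.1759-0.0330i)  (+0.6057+0.1591i)·(+0.1090-0.3816i)
Y_3^2(R⁻¹ n̂) = +0.310850-0.158132i

Re=0.3108 Im=-0.1581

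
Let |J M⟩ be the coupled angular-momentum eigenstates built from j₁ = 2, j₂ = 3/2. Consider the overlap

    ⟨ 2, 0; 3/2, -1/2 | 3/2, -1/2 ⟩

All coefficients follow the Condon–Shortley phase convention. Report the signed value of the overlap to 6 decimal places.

−√(1/5) = -0.447214

√[4·2!2!1!/6! · 2!2!1!2!1!2!] = √(16/45)
  +(−1)^0/∏(0,2,2,1,0,0)! = 1/4  (running 1/4)
  +(−1)^1/∏(1,1,1,0,1,1)! = -1  (running -3/4)
⟨..|..⟩ = √(16/45)·(-3/4) = -0.447214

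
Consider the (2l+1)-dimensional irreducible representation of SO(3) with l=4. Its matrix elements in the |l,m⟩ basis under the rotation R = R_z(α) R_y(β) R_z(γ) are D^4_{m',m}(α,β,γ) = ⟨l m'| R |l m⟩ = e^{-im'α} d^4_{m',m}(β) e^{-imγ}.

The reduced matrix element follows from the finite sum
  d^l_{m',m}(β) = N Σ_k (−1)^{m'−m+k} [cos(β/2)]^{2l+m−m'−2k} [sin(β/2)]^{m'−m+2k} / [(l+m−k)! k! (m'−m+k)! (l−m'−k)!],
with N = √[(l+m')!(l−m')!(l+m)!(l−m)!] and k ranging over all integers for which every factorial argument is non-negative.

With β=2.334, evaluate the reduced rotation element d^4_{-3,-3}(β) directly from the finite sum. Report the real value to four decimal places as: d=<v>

d^4_{-3,-3}(β=2.3340) via the finite sum:
Half-angle: c=0.392912, s=0.919576. N=√(1·5040·1·5040)=5040.000000
k: max(0,(-3)−(-3))=0 … min(4+(-3),4−(-3))=1
  k=0: (−1)^0·5040.0000/(5040)·0.3929^8·0.9196^0 = +0.000568
  k=1: (−1)^1·5040.0000/(720)·0.3929^6·0.9196^2 = -0.021779
d^4_{-3,-3}(2.3340) = +0.000568 -0.021779 = -0.021211

d=-0.0212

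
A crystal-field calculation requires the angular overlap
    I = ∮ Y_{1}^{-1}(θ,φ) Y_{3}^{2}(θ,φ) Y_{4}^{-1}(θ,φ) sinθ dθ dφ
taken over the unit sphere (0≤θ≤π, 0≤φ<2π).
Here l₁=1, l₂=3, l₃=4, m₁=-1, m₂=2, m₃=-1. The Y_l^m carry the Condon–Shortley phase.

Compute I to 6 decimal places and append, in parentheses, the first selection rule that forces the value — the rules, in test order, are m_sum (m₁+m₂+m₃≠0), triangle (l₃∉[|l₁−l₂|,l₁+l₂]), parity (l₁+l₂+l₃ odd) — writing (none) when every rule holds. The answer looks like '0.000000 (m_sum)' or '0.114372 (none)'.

-0.106622 (none)

Checks pass: Σm=0; 8 even; l₃=4∈[2,4].
(2·1+1)(2·3+1)(2·4+1) = 189
Δ: 0! 2! 6! / 9! → 1/252
sum: t=0:+1/36 = 1/36
3j²(1 3 4; 0 0 0) = Δ·Π!·Σ² = 4/63  (sign +1)
sum: t=0:+1/240 = 1/240
3j²(1 3 4; -1 2 -1) = Δ·Π!·Σ² = 1/84  (sign -1)
combine: 4πI² = 189·4/63·1/84 = 1/7
take √, sign -1: I = -0.10662181
No selection rule forces the value: the integral is nonzero (none).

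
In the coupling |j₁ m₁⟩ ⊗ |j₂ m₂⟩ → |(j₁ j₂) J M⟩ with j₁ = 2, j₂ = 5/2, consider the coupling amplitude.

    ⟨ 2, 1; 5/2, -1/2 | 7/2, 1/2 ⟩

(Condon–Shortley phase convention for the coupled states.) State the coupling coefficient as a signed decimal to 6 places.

+√(14/45) ≈ +0.557773

j₁+j₂−J=1  J+j₁−j₂=3  J−j₁+j₂=4  j₁+j₂+J+1=9
(j₁±m₁, j₂±m₂, J±M) = (3,1,2,3,4,3)
P² = 1152/35
sum k=0..1:
  [0] +1/8 = 1/8
  [1] −1/36 = -1/36
S = 7/72
C² = P²·S² = 14/45 ; C = +0.557773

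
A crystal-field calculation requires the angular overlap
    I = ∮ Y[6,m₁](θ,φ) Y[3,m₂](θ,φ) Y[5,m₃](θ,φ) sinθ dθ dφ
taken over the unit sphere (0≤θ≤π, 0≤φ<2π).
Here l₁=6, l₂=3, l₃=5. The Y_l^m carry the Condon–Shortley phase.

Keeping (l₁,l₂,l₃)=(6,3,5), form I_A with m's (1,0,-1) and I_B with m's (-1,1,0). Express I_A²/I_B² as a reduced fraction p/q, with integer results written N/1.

5/2

l's match ⇒ only the (l;m) 3-j factors differ between A and B.
A: triangle coeff Δ(6,3,5) = 1/675675; Σ_t [1,3]: t=1:−1/6912 t=2:+1/2880 t=3:−1/17280 = 1/6912; (3j)²=5/429 [(6 3 5; 1 0 -1)], sign=+1
B: triangle coeff Δ(6,3,5) = 1/675675; Σ_t [2,4]: t=2:+1/5760 t=3:−1/3456 t=4:+1/34560 = -1/11520; (3j)²=2/429 [(6 3 5; -1 1 0)], sign=+1
I_A²/I_B² = (5/429)/(2/429) = 5/2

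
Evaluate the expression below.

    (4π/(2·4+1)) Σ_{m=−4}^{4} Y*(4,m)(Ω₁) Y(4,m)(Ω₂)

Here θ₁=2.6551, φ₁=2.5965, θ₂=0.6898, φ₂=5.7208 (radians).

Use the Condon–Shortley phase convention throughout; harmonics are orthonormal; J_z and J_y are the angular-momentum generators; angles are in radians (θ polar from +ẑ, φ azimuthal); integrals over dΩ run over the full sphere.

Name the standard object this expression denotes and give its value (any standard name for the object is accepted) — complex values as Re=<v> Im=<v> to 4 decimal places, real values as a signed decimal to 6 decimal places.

Legendre polynomial (addition theorem), +0.803029

This sum is the spherical-harmonic addition theorem: it equals the Legendre polynomial P_l(cos γ) of the angle γ between the two directions.
Addition theorem: P_4(cos γ) = (4π/9) Σ_m Y*_{lm}(Ω₁) Y_{lm}(Ω₂), m = −4…4:
  [-4]  conj(Y_{4,-4})(Ω₁) = (-0.012105, -0.017335) ; Y_{4,-4}(Ω₂) = (-0.045567, 0.056494) ; Δ = (0.001531, 0.000106)
  [-3]  conj(Y_{4,-3})(Ω₁) = (-0.007286, -0.112837) ; Y_{4,-3}(Ω₂) = (-0.028889, 0.247152) ; Δ = (0.028098, 0.001459)
  [-2]  conj(Y_{4,-2})(Ω₁) = (0.151107, -0.289818) ; Y_{4,-2}(Ω₂) = (0.184977, 0.386849) ; Δ = (0.140067, 0.004846)
  [-1]  conj(Y_{4,-1})(Ω₁) = (0.412934, -0.250392) ; Y_{4,-1}(Ω₂) = (0.228906, 0.144274) ; Δ = (0.130648, 0.002259)
  [+0]  conj(Y_{4,0})(Ω₁) = (0.098268, -0.000000) ; Y_{4,0}(Ω₂) = (-0.260119, 0.000000) ; Δ = (-0.025561, 0.000000)
  [+1]  conj(Y_{4,1})(Ω₁) = (-0.412934, -0.250392) ; Y_{4,1}(Ω₂) = (-0.228906, 0.144274) ; Δ = (0.130648, -0.002259)
  [+2]  conj(Y_{4,2})(Ω₁) = (0.151107, 0.289818) ; Y_{4,2}(Ω₂) = (0.184977, -0.386849) ; Δ = (0.140067, -0.004846)
  [+3]  conj(Y_{4,3})(Ω₁) = (0.007286, -0.112837) ; Y_{4,3}(Ω₂) = (0.028889, 0.247152) ; Δ = (0.028098, -0.001459)
  [+4]  conj(Y_{4,4})(Ω₁) = (-0.012105, 0.017335) ; Y_{4,4}(Ω₂) = (-0.045567, -0.056494) ; Δ = (0.001531, -0.000106)
Total Σ_m = (0.575127, -0.000000). Multiply by 1.396263: (0.803029, -0.000000). P_4(cos γ) = 0.803029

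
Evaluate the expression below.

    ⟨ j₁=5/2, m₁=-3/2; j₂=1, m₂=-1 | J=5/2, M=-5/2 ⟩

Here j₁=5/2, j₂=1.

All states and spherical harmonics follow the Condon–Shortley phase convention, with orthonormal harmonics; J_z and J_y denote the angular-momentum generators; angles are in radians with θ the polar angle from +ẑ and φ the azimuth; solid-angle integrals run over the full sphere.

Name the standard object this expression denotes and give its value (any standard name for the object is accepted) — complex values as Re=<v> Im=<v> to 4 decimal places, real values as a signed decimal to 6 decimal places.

This is a Clebsch–Gordan (vector-coupling) coefficient.
√[6·1!4!1!/7! · 1!4!0!2!0!5!] = √(1152/7)
  +(−1)^0/∏(0,1,4,0,0,1)! = 1/24  (running 1/24)
⟨..|..⟩ = √(1152/7)·(1/24) = +0.534522

Clebsch–Gordan coefficient, +√(2/7) ≈ +0.534522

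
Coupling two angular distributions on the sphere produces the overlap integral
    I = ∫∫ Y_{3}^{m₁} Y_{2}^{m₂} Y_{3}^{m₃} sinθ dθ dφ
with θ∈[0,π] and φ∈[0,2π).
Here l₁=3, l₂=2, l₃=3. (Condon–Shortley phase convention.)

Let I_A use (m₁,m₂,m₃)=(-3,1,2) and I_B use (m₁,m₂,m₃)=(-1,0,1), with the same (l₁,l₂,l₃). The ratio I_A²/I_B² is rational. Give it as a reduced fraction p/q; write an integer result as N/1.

l's match ⇒ only the (l;m) 3-j factors differ between A and B.
A: triangle coeff Δ(3,2,3) = 1/3780; Σ_t [2,2]: t=2:+1/48 = 1/48; (3j)²=5/84 [(3 2 3; -3 1 2)], sign=-1
B: triangle coeff Δ(3,2,3) = 1/3780; Σ_t [0,2]: t=0:+1/96 t=1:−1/6 t=2:+1/16 = -3/32; (3j)²=3/140 [(3 2 3; -1 0 1)], sign=-1
I_A²/I_B² = (5/84)/(3/140) = 25/9

25/9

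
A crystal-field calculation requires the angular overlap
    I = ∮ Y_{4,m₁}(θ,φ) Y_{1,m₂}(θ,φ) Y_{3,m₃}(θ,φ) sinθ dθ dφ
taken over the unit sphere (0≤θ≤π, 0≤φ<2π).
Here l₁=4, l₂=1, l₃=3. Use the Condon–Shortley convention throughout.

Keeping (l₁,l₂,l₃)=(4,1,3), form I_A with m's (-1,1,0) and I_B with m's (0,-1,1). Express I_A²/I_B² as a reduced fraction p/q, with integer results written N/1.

l's match ⇒ only the (l;m) 3-j factors differ between A and B.
A: triangle coeff Δ(4,1,3) = 1/252; Σ_t [2,2]: t=2:+1/72 = 1/72; (3j)²=5/126 [(4 1 3; -1 1 0)], sign=-1
B: triangle coeff Δ(4,1,3) = 1/252; Σ_t [0,0]: t=0:+1/96 = 1/96; (3j)²=1/42 [(4 1 3; 0 -1 1)], sign=+1
I_A²/I_B² = (5/126)/(1/42) = 5/3

5/3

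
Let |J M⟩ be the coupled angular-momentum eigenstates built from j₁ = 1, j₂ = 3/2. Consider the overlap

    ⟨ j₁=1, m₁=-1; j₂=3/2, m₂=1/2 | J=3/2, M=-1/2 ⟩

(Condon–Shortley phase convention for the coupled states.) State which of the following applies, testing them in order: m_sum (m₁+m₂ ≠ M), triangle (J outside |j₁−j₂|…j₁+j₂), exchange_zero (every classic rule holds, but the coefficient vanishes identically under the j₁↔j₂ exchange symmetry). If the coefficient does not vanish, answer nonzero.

m-sum: m₁+m₂ = -1+1/2 = -1/2, M = -1/2  ✓
triangle: |j₁−j₂| = 1/2 ≤ J = 3/2 ≤ j₁+j₂ = 5/2  ✓
exchange: j₁≠j₂ or m₁≠m₂ — the exchange symmetry imposes no constraint here
value check: CG = −√(8/15) = -0.730297 ≠ 0

nonzero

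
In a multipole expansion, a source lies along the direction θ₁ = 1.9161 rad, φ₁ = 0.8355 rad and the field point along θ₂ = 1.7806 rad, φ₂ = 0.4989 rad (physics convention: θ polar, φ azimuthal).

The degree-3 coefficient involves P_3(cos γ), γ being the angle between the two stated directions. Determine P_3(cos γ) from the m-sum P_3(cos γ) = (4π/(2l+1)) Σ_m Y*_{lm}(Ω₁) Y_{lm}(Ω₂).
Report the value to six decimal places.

0.662298

Summing Y*_{l m}(θ₁,φ₁)·Y_{l m}(θ₂,φ₂) over m ∈ [−3, 3]; prefactor 4π/(2·3+1) = 1.795196:
  m=-3: (-0.279837+0.206224i) × (+0.028899-0.389303i) = +0.072197+0.114901i  (running Σ = +0.072197+0.114901i)
  m=-2: (+0.030640-0.304755i) × (-0.110390+0.171093i) = +0.048759+0.038884i  (running Σ = +0.120956+0.153785i)
  m=-1: (-0.087136-0.096336i) × (-0.217367+0.118438i) = +0.030350+0.010620i  (running Σ = +0.151306+0.164405i)
  m=0: (+0.306582-0.000000i) × (+0.216306+0.000000i) = +0.066316+0.000000i  (running Σ = +0.217622+0.164405i)
  m=1: (+0.087136-0.096336i) × (+0.217367+0.118438i) = +0.030350-0.010620i  (running Σ = +0.247972+0.153785i)
  m=2: (+0.030640+0.304755i) × (-0.110390-0.171093i) = +0.048759-0.038884i  (running Σ = +0.296731+0.114901i)
  m=3: (+0.279837+0.206224i) × (-0.028899-0.389303i) = +0.072197-0.114901i  (running Σ = +0.368928-0.000000i)
Total Σ_m = +0.368928-0.000000i. Multiply by 1.795196: +0.662298-0.000000i. P_3(cos γ) = 0.662298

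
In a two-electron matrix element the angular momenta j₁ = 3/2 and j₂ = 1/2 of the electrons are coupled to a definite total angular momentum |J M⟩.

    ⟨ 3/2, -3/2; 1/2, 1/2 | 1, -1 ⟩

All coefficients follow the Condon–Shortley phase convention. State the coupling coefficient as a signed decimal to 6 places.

√[3·1!2!0!/4! · 0!3!1!0!0!2!] = √(3)
  +(−1)^1/∏(1,0,2,0,0,0)! = -1/2  (running -1/2)
⟨..|..⟩ = √(3)·(-1/2) = -0.866025

-0.866025  (= −√(3/4))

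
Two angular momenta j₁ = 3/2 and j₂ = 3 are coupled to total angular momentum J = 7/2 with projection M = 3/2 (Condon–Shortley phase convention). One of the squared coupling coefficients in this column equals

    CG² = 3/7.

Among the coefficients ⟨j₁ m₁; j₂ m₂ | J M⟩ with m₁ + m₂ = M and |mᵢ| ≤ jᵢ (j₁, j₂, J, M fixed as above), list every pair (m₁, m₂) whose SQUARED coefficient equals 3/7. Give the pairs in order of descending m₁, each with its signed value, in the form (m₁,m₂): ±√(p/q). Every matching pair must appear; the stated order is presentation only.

Admissible pairs with m₁+m₂ = M = 3/2: (-3/2,3), (-1/2,2), (1/2,1), (3/2,0)
  (m₁,m₂)=(3/2,0): CG² = 10/21, CG = +√(10/21)
  (m₁,m₂)=(1/2,1): CG² = 0/1, CG = 0
  (m₁,m₂)=(-1/2,2): CG² = 3/7, CG = −√(3/7)   ← matches the target
  (m₁,m₂)=(-3/2,3): CG² = 2/21, CG = −√(2/21)
Pairs with CG² = 3/7: (-1/2,2): −√(3/7)

(-1/2,2): −√(3/7)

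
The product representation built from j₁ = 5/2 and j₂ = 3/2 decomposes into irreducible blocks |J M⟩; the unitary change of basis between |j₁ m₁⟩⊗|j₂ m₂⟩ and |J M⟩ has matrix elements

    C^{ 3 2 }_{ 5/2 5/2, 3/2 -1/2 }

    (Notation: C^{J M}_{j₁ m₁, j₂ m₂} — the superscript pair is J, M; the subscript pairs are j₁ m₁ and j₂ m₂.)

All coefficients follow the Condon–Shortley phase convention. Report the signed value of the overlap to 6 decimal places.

+0.645497

j₁+j₂−J=1  J+j₁−j₂=4  J−j₁+j₂=2  j₁+j₂+J+1=8
(j₁±m₁, j₂±m₂, J±M) = (5,0,1,2,5,1)
P² = 240
sum k=0..0:
  [0] +1/24 = 1/24
S = 1/24
C² = P²·S² = 5/12 ; C = +0.645497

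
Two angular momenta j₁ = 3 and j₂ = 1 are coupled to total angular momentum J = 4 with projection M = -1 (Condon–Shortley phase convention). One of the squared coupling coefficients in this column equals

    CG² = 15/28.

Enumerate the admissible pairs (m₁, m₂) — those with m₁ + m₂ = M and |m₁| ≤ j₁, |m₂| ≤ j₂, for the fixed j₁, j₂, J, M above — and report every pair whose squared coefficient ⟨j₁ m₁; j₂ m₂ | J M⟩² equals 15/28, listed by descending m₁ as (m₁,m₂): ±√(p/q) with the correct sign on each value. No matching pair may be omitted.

(-1,0): +√(15/28)

Admissible pairs with m₁+m₂ = M = -1: (-2,1), (-1,0), (0,-1)
  (m₁,m₂)=(0,-1): CG² = 5/14, CG = +√(5/14)
  (m₁,m₂)=(-1,0): CG² = 15/28, CG = +√(15/28)   ← matches the target
  (m₁,m₂)=(-2,1): CG² = 3/28, CG = +√(3/28)
Pairs with CG² = 15/28: (-1,0): +√(15/28)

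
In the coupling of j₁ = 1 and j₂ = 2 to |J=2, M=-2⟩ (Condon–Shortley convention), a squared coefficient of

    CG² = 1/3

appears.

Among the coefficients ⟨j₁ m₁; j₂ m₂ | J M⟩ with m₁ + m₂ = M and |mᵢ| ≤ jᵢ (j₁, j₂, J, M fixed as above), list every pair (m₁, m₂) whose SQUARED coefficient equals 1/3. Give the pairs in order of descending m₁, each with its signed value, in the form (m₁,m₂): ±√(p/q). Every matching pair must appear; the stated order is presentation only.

Admissible pairs with m₁+m₂ = M = -2: (-1,-1), (0,-2)
  (m₁,m₂)=(0,-2): CG² = 2/3, CG = +√(2/3)
  (m₁,m₂)=(-1,-1): CG² = 1/3, CG = −√(1/3)   ← matches the target
Pairs with CG² = 1/3: (-1,-1): −√(1/3)

(-1,-1): −√(1/3)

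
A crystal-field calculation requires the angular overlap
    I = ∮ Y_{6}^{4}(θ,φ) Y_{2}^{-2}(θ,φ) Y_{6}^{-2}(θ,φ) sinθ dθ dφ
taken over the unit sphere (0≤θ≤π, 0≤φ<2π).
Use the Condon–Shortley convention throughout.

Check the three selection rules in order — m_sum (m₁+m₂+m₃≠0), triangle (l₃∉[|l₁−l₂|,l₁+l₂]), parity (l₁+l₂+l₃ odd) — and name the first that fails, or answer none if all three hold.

Σmᵢ = 0  ✓
l₃∈[|l₁−l₂|,l₁+l₂]=[4,8], have l₃=6  ✓
Σlᵢ = 14 ⇒ even  ✓

none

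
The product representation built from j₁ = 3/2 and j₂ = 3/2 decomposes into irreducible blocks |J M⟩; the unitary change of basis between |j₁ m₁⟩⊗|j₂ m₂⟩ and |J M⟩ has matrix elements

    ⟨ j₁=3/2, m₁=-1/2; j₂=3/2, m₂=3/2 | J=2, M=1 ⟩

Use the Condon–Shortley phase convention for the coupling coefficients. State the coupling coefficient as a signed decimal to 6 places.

−√(1/2) ≈ -0.707107

triangle: 1!×2!×2!/6! = 4/720
(j±m)!: 1!×2!×3!×0!×3!×1! = 72
prefactor² = (2J+1)×Δ×N² = 2
  k=1: −1/(1!×0!×1!×2!×1!×0!) = -1/2
Σ = -1/2  ⇒  CG² = 2×(-1/2)² = 1/2
CG = −√(1/2) = -0.707107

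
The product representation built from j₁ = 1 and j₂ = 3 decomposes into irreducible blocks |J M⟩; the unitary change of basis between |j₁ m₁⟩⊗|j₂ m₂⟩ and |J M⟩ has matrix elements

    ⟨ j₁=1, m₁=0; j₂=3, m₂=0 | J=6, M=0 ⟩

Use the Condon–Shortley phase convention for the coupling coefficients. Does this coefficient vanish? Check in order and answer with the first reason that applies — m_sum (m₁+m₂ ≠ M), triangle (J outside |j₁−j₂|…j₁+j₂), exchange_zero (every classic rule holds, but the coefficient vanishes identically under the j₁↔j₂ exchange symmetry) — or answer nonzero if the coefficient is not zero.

triangle

m-sum: m₁+m₂ = 0+0 = 0, M = 0  ✓
triangle: need |j₁−j₂| ≤ J ≤ j₁+j₂, i.e. J ∈ [2, 4]; J = 6 is outside ✗ ⇒ coefficient is 0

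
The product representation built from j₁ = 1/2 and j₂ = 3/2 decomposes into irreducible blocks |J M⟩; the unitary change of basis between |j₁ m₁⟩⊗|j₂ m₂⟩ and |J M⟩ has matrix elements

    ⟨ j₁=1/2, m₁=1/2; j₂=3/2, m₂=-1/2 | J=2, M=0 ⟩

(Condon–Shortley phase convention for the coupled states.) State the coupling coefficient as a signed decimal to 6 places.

√[5·0!1!3!/5! · 1!0!1!2!2!2!] = √(2)
  +(−1)^0/∏(0,0,0,1,1,2)! = 1/2  (running 1/2)
⟨..|..⟩ = √(2)·(1/2) = +0.707107

+0.707107  (= +√(1/2))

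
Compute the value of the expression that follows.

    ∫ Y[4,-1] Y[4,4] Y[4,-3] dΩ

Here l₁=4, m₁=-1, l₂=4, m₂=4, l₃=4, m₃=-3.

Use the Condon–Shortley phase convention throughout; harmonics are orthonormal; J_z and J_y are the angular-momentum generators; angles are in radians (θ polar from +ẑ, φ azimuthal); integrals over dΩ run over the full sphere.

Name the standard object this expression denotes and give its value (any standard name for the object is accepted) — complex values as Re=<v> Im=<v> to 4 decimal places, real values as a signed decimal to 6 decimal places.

Gaunt coefficient, -0.168431

This is a Gaunt coefficient — the integral of a triple product of spherical harmonics over the sphere.
Rules hold: Σm=0, L=12 even, 0≤4≤8.
N = 9·9·9 = 729
Δ = 4!·4!·4!/13! = 1/450450
Racah Σ t=0..4: t=0:+1/13824 t=1:−1/216 t=2:+1/64 t=3:−1/216 t=4:+1/13824 = 5/768
⇒ 3j(4 4 4; 0 0 0)² = 18/1001, sgn +1
Racah Σ t=4..4: t=4:+1/3456 = 1/3456
⇒ 3j(4 4 4; -1 4 -3)² = 35/1287, sgn -1
4πI² = N·(3j₀)²·(3jₘ)² = 7290/20449
I = -1·√(0.356497/4π) = -0.16843130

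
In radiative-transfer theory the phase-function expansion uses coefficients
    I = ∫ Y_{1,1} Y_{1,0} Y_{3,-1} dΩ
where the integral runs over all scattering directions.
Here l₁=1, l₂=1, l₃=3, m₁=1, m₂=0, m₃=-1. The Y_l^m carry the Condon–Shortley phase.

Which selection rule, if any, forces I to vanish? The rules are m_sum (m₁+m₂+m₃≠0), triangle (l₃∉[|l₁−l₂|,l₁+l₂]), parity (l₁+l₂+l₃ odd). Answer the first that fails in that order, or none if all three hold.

triangle

Σmᵢ = 0  ✓
l₃∈[|l₁−l₂|,l₁+l₂]=[0,2] required, l₃=3 fails  ✗
Σlᵢ = 5 ⇒ odd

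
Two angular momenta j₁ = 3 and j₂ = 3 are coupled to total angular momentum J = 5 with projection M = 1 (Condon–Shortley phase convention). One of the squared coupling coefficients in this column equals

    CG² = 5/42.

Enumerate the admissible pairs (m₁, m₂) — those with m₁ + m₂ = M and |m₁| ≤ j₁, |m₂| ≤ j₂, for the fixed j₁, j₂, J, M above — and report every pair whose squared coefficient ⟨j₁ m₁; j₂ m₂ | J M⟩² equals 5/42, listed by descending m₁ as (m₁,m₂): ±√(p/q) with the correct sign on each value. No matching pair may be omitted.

(1,0): +√(5/42); (0,1): −√(5/42)

Admissible pairs with m₁+m₂ = M = 1: (-2,3), (-1,2), (0,1), (1,0), (2,-1), (3,-2)
  (m₁,m₂)=(3,-2): CG² = 5/84, CG = +√(5/84)
  (m₁,m₂)=(2,-1): CG² = 9/28, CG = +√(9/28)
  (m₁,m₂)=(1,0): CG² = 5/42, CG = +√(5/42)   ← matches the target
  (m₁,m₂)=(0,1): CG² = 5/42, CG = −√(5/42)   ← matches the target
  (m₁,m₂)=(-1,2): CG² = 9/28, CG = −√(9/28)
  (m₁,m₂)=(-2,3): CG² = 5/84, CG = −√(5/84)
Pairs with CG² = 5/42: (1,0): +√(5/42); (0,1): −√(5/42)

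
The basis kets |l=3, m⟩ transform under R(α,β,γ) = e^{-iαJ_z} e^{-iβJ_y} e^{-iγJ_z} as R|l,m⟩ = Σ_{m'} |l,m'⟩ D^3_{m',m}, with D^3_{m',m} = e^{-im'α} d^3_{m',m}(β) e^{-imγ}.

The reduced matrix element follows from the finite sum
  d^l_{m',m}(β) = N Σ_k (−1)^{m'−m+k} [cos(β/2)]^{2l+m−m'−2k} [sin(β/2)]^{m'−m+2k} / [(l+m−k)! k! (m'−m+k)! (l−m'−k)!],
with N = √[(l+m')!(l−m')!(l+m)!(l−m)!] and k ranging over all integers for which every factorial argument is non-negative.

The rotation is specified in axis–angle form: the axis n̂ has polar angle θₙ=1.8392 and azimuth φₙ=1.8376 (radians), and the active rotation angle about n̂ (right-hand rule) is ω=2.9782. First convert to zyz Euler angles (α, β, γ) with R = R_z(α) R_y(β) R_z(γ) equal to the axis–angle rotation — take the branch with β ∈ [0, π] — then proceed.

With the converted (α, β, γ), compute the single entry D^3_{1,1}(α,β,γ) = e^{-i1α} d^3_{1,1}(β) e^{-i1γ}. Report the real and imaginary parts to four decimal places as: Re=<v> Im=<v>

Re=-0.2880 Im=0.1966

Axis–angle → zyz. n̂ = (sinθₙcosφₙ, sinθₙsinφₙ, cosθₙ) = (-0.254210, +0.930081, -0.265193), ω = 2.9782.
R = I cosω + sinω [n̂]ₓ + (1−cosω) n̂n̂ᵀ gives
  R = [-0.858297, -0.426584, +0.285224; -0.512860, +0.731898, -0.448665; -0.017362, -0.531367, -0.846964]
β = atan2(√(R₁₃²+R₂₃²), R₃₃) = 2.581044; α = atan2(R₂₃, R₁₃) mod 2π = 5.278659; γ = atan2(R₃₂, −R₃₁) mod 2π = 4.745051
D^3_{1,1}(5.2787,2.5810,4.7451) = e^{-i·1·5.2787}·d^3_{1,1}(2.5810)·e^{-i·1·4.7451}. Compute d first:
With c≡cos(β/2)=0.276619 and s≡sin(β/2)=0.960980, N=[24·2·24·2]^{1/2}=48.000000
The bounds max(0,m−m')=0 and min(l+m,l−m')=2 give 3 terms
  k=0: (−1)^0·48.0000/(48)·0.2766^6·0.9610^0 = +0.000448
  k=1: (−1)^1·48.0000/(6)·0.2766^4·0.9610^2 = -0.043256
  k=2: (−1)^2·48.0000/(8)·0.2766^2·0.9610^4 = +0.391537
d^3_{1,1}(2.5810) = +0.000448 -0.043256 +0.391537 = +0.348729
Phases: e^{-i·(1)·5.2787}=+0.536488+0.843908i, e^{-i·(1)·4.7451}=+0.032657+0.999467i ⇒ D=-0.288028+0.196600i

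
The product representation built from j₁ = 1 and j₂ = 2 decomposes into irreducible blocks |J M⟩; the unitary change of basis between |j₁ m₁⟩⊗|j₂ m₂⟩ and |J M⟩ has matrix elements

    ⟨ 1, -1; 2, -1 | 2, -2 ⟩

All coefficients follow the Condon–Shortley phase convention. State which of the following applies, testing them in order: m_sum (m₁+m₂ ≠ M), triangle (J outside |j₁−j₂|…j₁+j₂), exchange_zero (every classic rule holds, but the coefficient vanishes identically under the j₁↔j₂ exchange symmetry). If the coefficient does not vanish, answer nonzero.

m-sum: m₁+m₂ = -1+(-1) = -2, M = -2  ✓
triangle: |j₁−j₂| = 1 ≤ J = 2 ≤ j₁+j₂ = 3  ✓
exchange: j₁≠j₂ or m₁≠m₂ — the exchange symmetry imposes no constraint here
value check: CG = −√(1/3) = -0.577350 ≠ 0

nonzero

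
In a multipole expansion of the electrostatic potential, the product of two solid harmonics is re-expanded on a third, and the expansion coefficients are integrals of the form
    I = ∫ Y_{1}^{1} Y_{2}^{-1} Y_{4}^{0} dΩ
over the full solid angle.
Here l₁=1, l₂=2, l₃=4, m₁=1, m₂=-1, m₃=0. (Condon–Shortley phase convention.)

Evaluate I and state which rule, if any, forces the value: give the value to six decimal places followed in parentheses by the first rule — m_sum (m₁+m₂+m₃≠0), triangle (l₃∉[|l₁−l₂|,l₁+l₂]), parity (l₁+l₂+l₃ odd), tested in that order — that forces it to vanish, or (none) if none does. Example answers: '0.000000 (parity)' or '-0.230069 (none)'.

l₃=4 ∉ [1,3] — triangle fails ⇒ I = 0

0.000000 (triangle)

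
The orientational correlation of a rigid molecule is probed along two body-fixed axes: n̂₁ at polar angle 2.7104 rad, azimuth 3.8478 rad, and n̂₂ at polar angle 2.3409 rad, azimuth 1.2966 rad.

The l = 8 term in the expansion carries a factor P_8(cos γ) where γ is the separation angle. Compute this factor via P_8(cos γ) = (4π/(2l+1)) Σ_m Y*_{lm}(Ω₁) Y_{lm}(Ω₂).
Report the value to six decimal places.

-0.278367

Expand P_8 via completeness: Σ_{m} conj(Y_{8,m}) at Ω₁ times Y_{8,m} at Ω₂ —
  term(m=-8) = +0.000000+0.000017i   from Y*(Ω₁)=+0.000387-0.000284i, Y(Ω₂)=-0.021197+0.029518i
  term(m=-7) = +0.000322-0.000492i   from Y*(Ω₁)=+0.000956-0.004062i, Y(Ω₂)=+0.132501+0.048153i
  term(m=-6) = -0.006790+0.002877i   from Y*(Ω₁)=-0.010446-0.020304i, Y(Ω₂)=+0.024000-0.322060i
  term(m=-5) = +0.039994+0.007676i   from Y*(Ω₁)=-0.081755-0.033553i, Y(Ω₂)=-0.451656+0.091468i
  term(m=-4) = -0.057598-0.056982i   from Y*(Ω₁)=-0.233623+0.076582i, Y(Ω₂)=+0.150427+0.293217i
  term(m=-3) = -0.009245-0.045519i   from Y*(Ω₁)=-0.244607+0.400918i, Y(Ω₂)=-0.072485+0.067285i
  term(m=-2) = -0.076056+0.185021i   from Y*(Ω₁)=+0.081938+0.513015i, Y(Ω₂)=+0.328594+0.200737i
  term(m=-1) = +0.005747-0.003851i   from Y*(Ω₁)=+0.063789+0.054409i, Y(Ω₂)=+0.022342-0.079430i
  term(m=+0) = -0.169327-0.000000i   from Y*(Ω₁)=-0.469297-0.000000i, Y(Ω₂)=+0.360809+0.000000i
  term(m=+1) = +0.005747+0.003851i   from Y*(Ω₁)=-0.063789+0.054409i, Y(Ω₂)=-0.022342-0.079430i
  term(m=+2) = -0.076056-0.185021i   from Y*(Ω₁)=+0.081938-0.513015i, Y(Ω₂)=+0.328594-0.200737i
  term(m=+3) = -0.009245+0.045519i   from Y*(Ω₁)=+0.244607+0.400918i, Y(Ω₂)=+0.072485+0.067285i
  term(m=+4) = -0.057598+0.056982i   from Y*(Ω₁)=-0.233623-0.076582i, Y(Ω₂)=+0.150427-0.293217i
  term(m=+5) = +0.039994-0.007676i   from Y*(Ω₁)=+0.081755-0.033553i, Y(Ω₂)=+0.451656+0.091468i
  term(m=+6) = -0.006790-0.002877i   from Y*(Ω₁)=-0.010446+0.020304i, Y(Ω₂)=+0.024000+0.322060i
  term(m=+7) = +0.000322+0.000492i   from Y*(Ω₁)=-0.000956-0.004062i, Y(Ω₂)=-0.132501+0.048153i
  term(m=+8) = +0.000000-0.000017i   from Y*(Ω₁)=+0.000387+0.000284i, Y(Ω₂)=-0.021197-0.029518i
Σ over m = -0.376579+0.000000i; ×(4π/17) → -0.278367+0.000000i. Real part: -0.278367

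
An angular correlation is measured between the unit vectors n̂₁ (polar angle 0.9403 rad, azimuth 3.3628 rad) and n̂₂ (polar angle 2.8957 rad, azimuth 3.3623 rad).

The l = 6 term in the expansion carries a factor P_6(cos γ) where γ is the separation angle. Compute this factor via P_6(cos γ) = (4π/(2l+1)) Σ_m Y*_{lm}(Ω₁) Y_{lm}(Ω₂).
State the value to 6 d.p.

0.261444

Term-by-term m-sum for l=6 (normalisation 4π/13 = 0.966644):
  m=-6: Y*=+0.032354+0.130205i  Y=+0.000025-0.000097i  product +0.000013+0.000000i
  m=-5: Y*=-0.152039-0.303234i  Y=+0.000625-0.001239i  product -0.000471-0.000001i
  m=-4: Y*=+0.271590+0.331782i  Y=+0.007436-0.009047i  product +0.005021+0.000010i
  m=-3: Y*=-0.131242-0.102621i  Y=+0.052814-0.041169i  product -0.011156-0.000017i
  m=-2: Y*=-0.243834-0.115512i  Y=+0.231578-0.109423i  product -0.069106-0.000069i
  m=-1: Y*=+0.275713+0.062004i  Y=+0.567807-0.127395i  product +0.164451+0.000082i
  m=+0: Y*=+0.199655-0.000000i  Y=+0.465606+0.000000i  product +0.092960+0.000000i
  m=+1: Y*=-0.275713+0.062004i  Y=-0.567807-0.127395i  product +0.164451-0.000082i
  m=+2: Y*=-0.243834+0.115512i  Y=+0.231578+0.109423i  product -0.069106+0.000069i
  m=+3: Y*=+0.131242-0.102621i  Y=-0.052814-0.041169i  product -0.011156+0.000017i
  m=+4: Y*=+0.271590-0.331782i  Y=+0.007436+0.009047i  product +0.005021-0.000010i
  m=+5: Y*=+0.152039-0.303234i  Y=-0.000625-0.001239i  product -0.000471+0.000001i
  m=+6: Y*=+0.032354-0.130205i  Y=+0.000025+0.000097i  product +0.000013-0.000000i
Accumulated sum +0.270465+0.000000i; after 4π/(2l+1) scaling, +0.261444+0.000000i ⇒ P_6 = 0.261444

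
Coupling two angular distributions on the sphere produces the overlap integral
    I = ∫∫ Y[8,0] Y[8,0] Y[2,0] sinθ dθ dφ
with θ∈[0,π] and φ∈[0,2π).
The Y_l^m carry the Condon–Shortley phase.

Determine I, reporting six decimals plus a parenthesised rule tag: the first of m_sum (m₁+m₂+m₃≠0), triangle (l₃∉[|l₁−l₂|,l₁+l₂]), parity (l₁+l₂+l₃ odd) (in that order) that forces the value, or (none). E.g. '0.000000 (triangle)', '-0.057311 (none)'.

m-sum 0 ✓  L=18 even ✓  0≤2≤16 ✓
Π(2lᵢ+1) = 17×17×5 = 1445
triangle coeff Δ(8,8,2) = 1/348840
Σ_t [6,8]: t=6:+1/116121600 t=7:−1/25401600 t=8:+1/116121600 = -1/45158400
(3j)²=24/1615 [(8 8 2; 0 0 0)], sign=-1
(m-triple is (0,0,0) — same symbol as above.)
⇒ 4πI² = 576/1805
I = (+1)√(576/1805/(4π)) = 0.15935574
No selection rule forces the value: the integral is nonzero (none).

0.159356 (none)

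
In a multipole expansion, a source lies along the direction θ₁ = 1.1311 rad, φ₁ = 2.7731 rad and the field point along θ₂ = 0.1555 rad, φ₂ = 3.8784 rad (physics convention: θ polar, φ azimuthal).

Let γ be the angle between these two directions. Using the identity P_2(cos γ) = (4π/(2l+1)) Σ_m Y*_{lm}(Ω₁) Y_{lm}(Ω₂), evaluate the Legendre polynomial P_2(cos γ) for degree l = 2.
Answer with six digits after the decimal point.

Expand P_2 via completeness: Σ_{m} conj(Y_{2,m}) at Ω₁ times Y_{2,m} at Ω₂ —
  [-2]  conj(Y_{2,-2})(Ω₁) = +0.234208-0.212562i ; Y_{2,-2}(Ω₂) = +0.000899-0.009221i ; Δ = -0.001750-0.002351i
  [-1]  conj(Y_{2,-1})(Ω₁) = -0.277592+0.107187i ; Y_{2,-1}(Ω₂) = -0.087544+0.079424i ; Δ = +0.015788-0.031431i
  [+0]  conj(Y_{2,0})(Ω₁) = -0.143954-0.000000i ; Y_{2,0}(Ω₂) = +0.608088+0.000000i ; Δ = -0.087537-0.000000i
  [+1]  conj(Y_{2,1})(Ω₁) = +0.277592+0.107187i ; Y_{2,1}(Ω₂) = +0.087544+0.079424i ; Δ = +0.015788+0.031431i
  [+2]  conj(Y_{2,2})(Ω₁) = +0.234208+0.212562i ; Y_{2,2}(Ω₂) = +0.000899+0.009221i ; Δ = -0.001750+0.002351i
Σ over m = -0.059459+0.000000i; ×(4π/5) → -0.149437+0.000000i. Real part: -0.149437

-0.149437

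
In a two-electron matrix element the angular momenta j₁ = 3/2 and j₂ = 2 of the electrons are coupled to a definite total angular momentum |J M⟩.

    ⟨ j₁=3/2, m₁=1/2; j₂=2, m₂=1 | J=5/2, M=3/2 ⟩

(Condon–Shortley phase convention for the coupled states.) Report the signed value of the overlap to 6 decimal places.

-0.169031

triangle: 1!·2!·3!/7! = 12/5040
(j±m)!: 2!·1!·3!·1!·4!·1! = 288
prefactor² = (2J+1)·Δ·N² = 144/35
  k=0: +1/(0!·1!·1!·3!·1!·0!) = 1/6
  k=1: −1/(1!·0!·0!·2!·2!·1!) = -1/4
Σ = -1/12  ⇒  CG² = 144/35·(-1/12)² = 1/35
CG = −√(1/35) = -0.169031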